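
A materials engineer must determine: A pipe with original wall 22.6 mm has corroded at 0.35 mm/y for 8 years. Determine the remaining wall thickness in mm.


Remaining wall = original − CR × time
t = 22.6 − 0.35*8 = 22.6 − 2.8 = 19.8 mm

19.8 mm


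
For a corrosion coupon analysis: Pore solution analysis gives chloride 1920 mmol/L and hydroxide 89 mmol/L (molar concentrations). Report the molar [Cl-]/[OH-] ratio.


Threshold parameter = [Cl-] / [OH-] (molar basis; both in mmol/L, so units cancel)
Ratio = 1920 / 89 = 21.57

21.57


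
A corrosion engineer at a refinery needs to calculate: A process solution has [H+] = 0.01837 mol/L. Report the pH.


pH = −log10[H+]
pH = −log10(0.01837) = 1.74

1.74


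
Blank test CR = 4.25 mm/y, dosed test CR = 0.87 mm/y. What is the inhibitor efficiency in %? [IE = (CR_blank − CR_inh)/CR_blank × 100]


Apply the inhibitor-efficiency definition: IE = (CR_blank − CR_inh)/CR_blank × 100
IE = (4.25 − 0.87) / 4.25 × 100
IE = 3.38 / 4.25 × 100 = 79.5 %

79.5 %


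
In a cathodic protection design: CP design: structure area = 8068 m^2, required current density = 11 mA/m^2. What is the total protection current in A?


I = area * current density, then convert mA → A (÷1000)
I = 8068 * 11 / 1000 = 88.75 A

88.75 A


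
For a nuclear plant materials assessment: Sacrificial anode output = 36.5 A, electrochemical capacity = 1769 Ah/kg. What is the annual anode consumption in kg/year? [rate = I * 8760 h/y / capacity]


Annual consumption = current * hours per year / capacity
Rate = 36.5 * 8760 / 1769 = 180.7 kg/year

180.7 kg/year


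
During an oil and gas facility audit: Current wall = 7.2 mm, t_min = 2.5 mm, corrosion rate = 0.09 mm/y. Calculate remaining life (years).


Apply the remaining-life relation: RL = (t_current − t_min) / CR
RL = (7.2 − 2.5) / 0.09 = 4.7 / 0.09 = 52.2 years

52.2 years


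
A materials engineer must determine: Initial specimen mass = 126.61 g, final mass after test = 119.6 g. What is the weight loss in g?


Weight loss = initial − final
WL = 126.61 − 119.6 = 7.01 g

7.01 g


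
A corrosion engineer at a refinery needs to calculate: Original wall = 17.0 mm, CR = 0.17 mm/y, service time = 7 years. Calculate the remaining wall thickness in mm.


Remaining wall = original − CR × time
t = 17.0 − 0.17*7 = 17.0 − 1.19 = 15.81 mm

15.81 mm


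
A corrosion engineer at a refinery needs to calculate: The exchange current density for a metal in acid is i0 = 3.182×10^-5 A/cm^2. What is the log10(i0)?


i0 = 3.182×10^-5 A/cm^2
log10(i0) = -4.497

-4.497


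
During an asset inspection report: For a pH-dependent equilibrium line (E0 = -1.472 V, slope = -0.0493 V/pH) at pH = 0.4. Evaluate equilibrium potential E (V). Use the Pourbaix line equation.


Apply the Pourbaix line equation: E = E0 + slope*pH
E = -1.472 + (-0.0493)*0.4 = -1.472 + (-0.01972) = -1.49172 V
Rounded to 4 decimal places: E = -1.4917 V

-1.4917 V


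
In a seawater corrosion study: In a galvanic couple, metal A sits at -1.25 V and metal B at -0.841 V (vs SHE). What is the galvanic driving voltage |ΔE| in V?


Driving voltage is the absolute potential difference.
|ΔE| = |-1.25 − (-0.841)| = 0.409 V

0.409 V


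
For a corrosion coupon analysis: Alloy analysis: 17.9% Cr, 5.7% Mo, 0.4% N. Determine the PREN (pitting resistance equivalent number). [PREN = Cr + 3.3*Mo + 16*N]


Apply the PREN formula: PREN = Cr + 3.3*Mo + 16*N
PREN = 17.9 + 3.3*5.7 + 16*0.4
PREN = 17.9 + 18.81 + 6.4 = 43.11

43.11


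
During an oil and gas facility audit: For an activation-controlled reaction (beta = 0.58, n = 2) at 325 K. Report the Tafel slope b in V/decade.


Apply the Tafel slope relation: b = 2.303*R*T/(beta*n*F)
Numerator: 2.303 * 8.314 * 325 = 6222.82
Denominator: 0.58 * 2 * 96485 = 111922.6
b = 6222.82 / 111922.6 = 0.056 V/decade

0.056 V/decade


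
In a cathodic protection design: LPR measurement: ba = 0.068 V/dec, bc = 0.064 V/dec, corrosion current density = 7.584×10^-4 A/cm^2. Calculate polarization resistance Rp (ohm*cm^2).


Apply the Stern-Geary equation: Rp = ba*bc / (2.303*icorr*(ba+bc))
ba*bc = 0.068*0.064 = 0.004352
ba+bc = 0.132; 2.303*icorr*(ba+bc) = 2.303*7.584×10^-4*0.132 = 2.3055057×10^-4
Rp = 0.004352 / 2.3055057×10^-4 = 18.88 ohm*cm^2

18.88 ohm*cm^2


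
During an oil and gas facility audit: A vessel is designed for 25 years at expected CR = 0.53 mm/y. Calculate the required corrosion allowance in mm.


Corrosion allowance = CR × design life
CA = 0.53 * 25 = 13.25 mm

13.25 mm


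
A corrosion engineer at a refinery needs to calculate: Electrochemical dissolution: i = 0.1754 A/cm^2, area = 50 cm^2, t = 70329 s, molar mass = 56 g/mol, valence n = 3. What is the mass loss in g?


Apply Faraday's law: m = i*A*t*M / (n*F)
Total charge passed Q = i*A*t = 0.1754*50*70329 = 616785.33 C
m = Q*M/(n*F) = 616785.33*56/(3*96485) = 119.32763 g

119.32763 g


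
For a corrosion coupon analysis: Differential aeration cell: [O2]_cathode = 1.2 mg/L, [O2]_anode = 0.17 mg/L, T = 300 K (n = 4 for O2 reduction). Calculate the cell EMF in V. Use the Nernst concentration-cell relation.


Apply the Nernst concentration-cell relation: E = (RT/nF)*ln(C_cathode/C_anode)
RT/nF = 8.314*300/(4*96485) = 0.00646266 V
ln(1.2/0.17) = 1.95428
E = 0.00646266 * 1.95428 = 0.01263 V

0.01263 V


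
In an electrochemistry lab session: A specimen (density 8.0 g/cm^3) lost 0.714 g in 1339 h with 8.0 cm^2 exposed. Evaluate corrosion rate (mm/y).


Apply the mm/y weight-loss relation: CR = 87600 * W / (D * A * T)
Numerator: 87600 * 0.714 = 62546.4
Denominator: 8.0 * 8.0 * 1339 = 85696.0
CR = 62546.4 / 85696.0 = 0.72986 mm/y

0.72986 mm/y


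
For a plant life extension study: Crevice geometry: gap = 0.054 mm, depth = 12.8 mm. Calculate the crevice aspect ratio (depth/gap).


Aspect ratio = depth / gap
Ratio = 12.8 / 0.054 = 237.0

237.0


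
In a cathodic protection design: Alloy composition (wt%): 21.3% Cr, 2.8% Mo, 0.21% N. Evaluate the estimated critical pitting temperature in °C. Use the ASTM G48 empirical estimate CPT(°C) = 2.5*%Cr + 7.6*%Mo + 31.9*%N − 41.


Apply the ASTM G48 empirical CPT estimate: CPT(°C) = 2.5*%Cr + 7.6*%Mo + 31.9*%N − 41
2.5*21.3 = 53.25; 7.6*2.8 = 21.28; 31.9*0.21 = 6.699
CPT = 53.25 + 21.28 + 6.699 − 41 = 40.229 °C
Rounded to 0.1 °C: CPT ≈ 40.2 °C

40.2 °C


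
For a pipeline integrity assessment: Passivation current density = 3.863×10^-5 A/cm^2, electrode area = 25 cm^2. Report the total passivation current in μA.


I = i_pass * A, then convert A → μA (×10^6)
I = 3.863×10^-5 * 25 * 10^6 = 965.75 μA

965.75 μA


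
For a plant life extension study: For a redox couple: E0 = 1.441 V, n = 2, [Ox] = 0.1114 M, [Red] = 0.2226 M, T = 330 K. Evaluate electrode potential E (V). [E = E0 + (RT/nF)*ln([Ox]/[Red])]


Apply the Nernst equation: E = E0 + (RT/nF)*ln([Ox]/[Red])
Step 1: RT/nF = 8.314*330/(2*96485) = 0.01421786 V
Step 2: [Ox]/[Red] = 0.1114/0.2226 = 0.500449
Step 3: ln(0.500449) = -0.69225
Step 4: correction = 0.01421786 * -0.69225 = -0.0098 V
E = 1.441 + -0.0098 = 1.4312 V

1.4312 V


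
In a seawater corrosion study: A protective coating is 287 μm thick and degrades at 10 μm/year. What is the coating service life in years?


Service life = thickness / degradation rate
Life = 287 / 10 = 28.7 years

28.7 years


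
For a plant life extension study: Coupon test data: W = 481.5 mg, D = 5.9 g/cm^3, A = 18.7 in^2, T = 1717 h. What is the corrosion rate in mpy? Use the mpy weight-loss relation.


Apply the mpy weight-loss relation: CR = 534 * W / (D * A * T)
Numerator: 534 * 481.5 = 257121.0
Denominator: 5.9 * 18.7 * 1717 = 189436.61
CR = 257121.0 / 189436.61 = 1.3573 mpy

1.3573 mpy


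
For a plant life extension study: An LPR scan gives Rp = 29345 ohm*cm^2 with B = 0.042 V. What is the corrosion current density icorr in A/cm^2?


Apply the Stern-Geary relation: icorr = B / Rp
icorr = 0.042 / 29345 = 1.431×10^-6 A/cm^2

1.431×10^-6 A/cm^2


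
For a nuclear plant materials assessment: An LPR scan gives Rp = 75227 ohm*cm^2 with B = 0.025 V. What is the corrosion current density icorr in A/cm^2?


Apply the Stern-Geary relation: icorr = B / Rp
icorr = 0.025 / 75227 = 3.323×10^-7 A/cm^2

3.323×10^-7 A/cm^2


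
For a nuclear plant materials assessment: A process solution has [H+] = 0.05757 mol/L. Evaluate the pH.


pH = −log10[H+]
pH = −log10(0.05757) = 1.24

1.24


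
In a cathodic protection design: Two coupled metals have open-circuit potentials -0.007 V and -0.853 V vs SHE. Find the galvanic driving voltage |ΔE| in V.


Driving voltage is the absolute potential difference.
|ΔE| = |-0.007 − (-0.853)| = 0.846 V

0.846 V


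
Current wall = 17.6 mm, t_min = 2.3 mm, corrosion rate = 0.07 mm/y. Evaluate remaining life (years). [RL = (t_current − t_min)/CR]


Apply the remaining-life relation: RL = (t_current − t_min) / CR
RL = (17.6 − 2.3) / 0.07 = 15.3 / 0.07 = 218.6 years

218.6 years


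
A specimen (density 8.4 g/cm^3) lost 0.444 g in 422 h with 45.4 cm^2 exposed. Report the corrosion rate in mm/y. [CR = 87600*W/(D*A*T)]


Apply the mm/y weight-loss relation: CR = 87600 * W / (D * A * T)
Numerator: 87600 * 0.444 = 38894.4
Denominator: 8.4 * 45.4 * 422 = 160933.92
CR = 38894.4 / 160933.92 = 0.241679 mm/y

0.241679 mm/y


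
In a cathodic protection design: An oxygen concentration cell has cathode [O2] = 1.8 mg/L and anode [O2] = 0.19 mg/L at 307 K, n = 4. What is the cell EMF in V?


Apply the Nernst concentration-cell relation: E = (RT/nF)*ln(C_cathode/C_anode)
RT/nF = 8.314*307/(4*96485) = 0.00661346 V
ln(1.8/0.19) = 2.24852
E = 0.00661346 * 2.24852 = 0.01487 V

0.01487 V


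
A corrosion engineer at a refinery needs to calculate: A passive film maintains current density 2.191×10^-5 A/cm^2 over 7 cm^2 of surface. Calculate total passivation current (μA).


I = i_pass * A, then convert A → μA (×10^6)
I = 2.191×10^-5 * 7 * 10^6 = 153.37 μA

153.37 μA


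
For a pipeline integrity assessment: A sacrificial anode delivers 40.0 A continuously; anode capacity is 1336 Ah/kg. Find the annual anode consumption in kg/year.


Annual consumption = current * hours per year / capacity
Rate = 40.0 * 8760 / 1336 = 262.3 kg/year

262.3 kg/year


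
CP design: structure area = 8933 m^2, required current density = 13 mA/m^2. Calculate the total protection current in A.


I = area * current density, then convert mA → A (÷1000)
I = 8933 * 13 / 1000 = 116.13 A

116.13 A


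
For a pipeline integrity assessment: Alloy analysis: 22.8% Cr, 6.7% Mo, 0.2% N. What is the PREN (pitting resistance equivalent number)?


Apply the PREN formula: PREN = Cr + 3.3*Mo + 16*N
PREN = 22.8 + 3.3*6.7 + 16*0.2
PREN = 22.8 + 22.11 + 3.2 = 48.11

48.11


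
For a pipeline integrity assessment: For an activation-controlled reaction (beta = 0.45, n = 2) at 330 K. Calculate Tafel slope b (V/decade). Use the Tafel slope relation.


Apply the Tafel slope relation: b = 2.303*R*T/(beta*n*F)
Numerator: 2.303 * 8.314 * 330 = 6318.56
Denominator: 0.45 * 2 * 96485 = 86836.5
b = 6318.56 / 86836.5 = 0.0728 V/decade

0.0728 V/decade


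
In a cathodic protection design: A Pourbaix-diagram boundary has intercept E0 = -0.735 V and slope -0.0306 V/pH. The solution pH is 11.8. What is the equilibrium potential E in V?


Apply the Pourbaix line equation: E = E0 + slope*pH
E = -0.735 + (-0.0306)*11.8 = -0.735 + (-0.36108) = -1.09608 V
Rounded to 3 decimal places: E = -1.096 V

-1.096 V


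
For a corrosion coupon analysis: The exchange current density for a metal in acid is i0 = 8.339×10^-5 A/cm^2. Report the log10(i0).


i0 = 8.339×10^-5 A/cm^2
log10(i0) = -4.079

-4.079


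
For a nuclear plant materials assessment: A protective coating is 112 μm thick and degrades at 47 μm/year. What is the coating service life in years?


Service life = thickness / degradation rate
Life = 112 / 47 = 2.4 years

2.4 years


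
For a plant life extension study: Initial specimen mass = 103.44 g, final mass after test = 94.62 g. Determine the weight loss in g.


Weight loss = initial − final
WL = 103.44 − 94.62 = 8.82 g

8.82 g


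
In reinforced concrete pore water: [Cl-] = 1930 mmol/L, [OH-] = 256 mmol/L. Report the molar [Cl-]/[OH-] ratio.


Threshold parameter = [Cl-] / [OH-] (molar basis; both in mmol/L, so units cancel)
Ratio = 1930 / 256 = 7.54

7.54


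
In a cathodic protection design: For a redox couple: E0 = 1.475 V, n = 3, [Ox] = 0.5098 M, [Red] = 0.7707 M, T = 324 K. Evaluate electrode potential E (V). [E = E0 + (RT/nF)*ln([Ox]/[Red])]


Apply the Nernst equation: E = E0 + (RT/nF)*ln([Ox]/[Red])
Step 1: RT/nF = 8.314*324/(3*96485) = 0.00930623 V
Step 2: [Ox]/[Red] = 0.5098/0.7707 = 0.661477
Step 3: ln(0.661477) = -0.41328
Step 4: correction = 0.00930623 * -0.41328 = -0.0038 V
E = 1.475 + -0.0038 = 1.4712 V

1.4712 V


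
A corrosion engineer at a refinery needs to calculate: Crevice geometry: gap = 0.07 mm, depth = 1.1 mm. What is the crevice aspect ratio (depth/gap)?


Aspect ratio = depth / gap
Ratio = 1.1 / 0.07 = 15.7

15.7


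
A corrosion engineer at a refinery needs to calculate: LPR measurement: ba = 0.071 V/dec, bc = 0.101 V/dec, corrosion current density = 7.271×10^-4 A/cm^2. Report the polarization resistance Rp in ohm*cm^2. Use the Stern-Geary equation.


Apply the Stern-Geary equation: Rp = ba*bc / (2.303*icorr*(ba+bc))
ba*bc = 0.071*0.101 = 0.007171
ba+bc = 0.172; 2.303*icorr*(ba+bc) = 2.303*7.271×10^-4*0.172 = 2.8801594×10^-4
Rp = 0.007171 / 2.8801594×10^-4 = 24.9 ohm*cm^2

24.9 ohm*cm^2


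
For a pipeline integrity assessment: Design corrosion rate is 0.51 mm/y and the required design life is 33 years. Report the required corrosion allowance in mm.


Corrosion allowance = CR × design life
CA = 0.51 * 33 = 16.83 mm

16.83 mm


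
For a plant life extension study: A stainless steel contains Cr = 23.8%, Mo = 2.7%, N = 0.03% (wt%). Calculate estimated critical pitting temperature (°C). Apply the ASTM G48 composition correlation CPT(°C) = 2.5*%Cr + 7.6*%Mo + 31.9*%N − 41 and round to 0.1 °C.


Apply the ASTM G48 empirical CPT estimate: CPT(°C) = 2.5*%Cr + 7.6*%Mo + 31.9*%N − 41
2.5*23.8 = 59.5; 7.6*2.7 = 20.52; 31.9*0.03 = 0.957
CPT = 59.5 + 20.52 + 0.957 − 41 = 39.977 °C
Rounded to 0.1 °C: CPT ≈ 40.0 °C

40.0 °C


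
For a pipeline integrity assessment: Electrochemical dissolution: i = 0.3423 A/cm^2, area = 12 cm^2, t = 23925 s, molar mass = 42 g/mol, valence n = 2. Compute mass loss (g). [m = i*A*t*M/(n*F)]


Apply Faraday's law: m = i*A*t*M / (n*F)
Total charge passed Q = i*A*t = 0.3423*12*23925 = 98274.33 C
m = Q*M/(n*F) = 98274.33*42/(2*96485) = 21.3894 g

21.3894 g


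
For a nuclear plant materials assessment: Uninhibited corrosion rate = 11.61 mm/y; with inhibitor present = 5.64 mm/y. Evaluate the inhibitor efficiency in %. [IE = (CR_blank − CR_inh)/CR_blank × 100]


Apply the inhibitor-efficiency definition: IE = (CR_blank − CR_inh)/CR_blank × 100
IE = (11.61 − 5.64) / 11.61 × 100
IE = 5.97 / 11.61 × 100 = 51.4 %

51.4 %


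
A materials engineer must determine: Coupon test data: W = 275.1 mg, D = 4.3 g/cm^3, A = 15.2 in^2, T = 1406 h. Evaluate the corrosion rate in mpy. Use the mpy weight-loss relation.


Apply the mpy weight-loss relation: CR = 534 * W / (D * A * T)
Numerator: 534 * 275.1 = 146903.4
Denominator: 4.3 * 15.2 * 1406 = 91896.16
CR = 146903.4 / 91896.16 = 1.599 mpy

1.599 mpy


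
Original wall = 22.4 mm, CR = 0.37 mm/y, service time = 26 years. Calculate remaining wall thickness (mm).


Remaining wall = original − CR × time
t = 22.4 − 0.37*26 = 22.4 − 9.62 = 12.78 mm

12.78 mm


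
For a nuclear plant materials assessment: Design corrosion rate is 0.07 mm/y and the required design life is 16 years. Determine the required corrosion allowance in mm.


Corrosion allowance = CR × design life
CA = 0.07 * 16 = 1.12 mm

1.12 mm


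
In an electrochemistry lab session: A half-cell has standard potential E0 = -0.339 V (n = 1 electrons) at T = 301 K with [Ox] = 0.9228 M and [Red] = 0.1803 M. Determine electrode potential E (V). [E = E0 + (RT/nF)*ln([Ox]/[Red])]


Apply the Nernst equation: E = E0 + (RT/nF)*ln([Ox]/[Red])
Step 1: RT/nF = 8.314*301/(1*96485) = 0.02593682 V
Step 2: [Ox]/[Red] = 0.9228/0.1803 = 5.118136
Step 3: ln(5.118136) = 1.63279
Step 4: correction = 0.02593682 * 1.63279 = 0.042 V
E = -0.339 + 0.042 = -0.297 V

-0.297 V


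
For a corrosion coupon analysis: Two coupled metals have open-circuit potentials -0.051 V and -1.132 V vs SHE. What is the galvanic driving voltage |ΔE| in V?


Driving voltage is the absolute potential difference.
|ΔE| = |-0.051 − (-1.132)| = 1.081 V

1.081 V


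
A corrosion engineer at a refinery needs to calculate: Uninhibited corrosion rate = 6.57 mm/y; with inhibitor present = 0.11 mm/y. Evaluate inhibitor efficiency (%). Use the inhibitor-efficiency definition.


Apply the inhibitor-efficiency definition: IE = (CR_blank − CR_inh)/CR_blank × 100
IE = (6.57 − 0.11) / 6.57 × 100
IE = 6.46 / 6.57 × 100 = 98.3 %

98.3 %


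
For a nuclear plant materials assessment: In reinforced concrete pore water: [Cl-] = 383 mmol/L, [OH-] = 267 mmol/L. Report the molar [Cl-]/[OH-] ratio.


Threshold parameter = [Cl-] / [OH-] (molar basis; both in mmol/L, so units cancel)
Ratio = 383 / 267 = 1.43

1.43


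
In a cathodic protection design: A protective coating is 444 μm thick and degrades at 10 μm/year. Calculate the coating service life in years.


Service life = thickness / degradation rate
Life = 444 / 10 = 44.4 years

44.4 years


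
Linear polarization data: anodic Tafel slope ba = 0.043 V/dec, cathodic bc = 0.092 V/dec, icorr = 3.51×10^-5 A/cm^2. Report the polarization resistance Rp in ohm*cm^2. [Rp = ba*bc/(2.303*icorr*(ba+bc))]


Apply the Stern-Geary equation: Rp = ba*bc / (2.303*icorr*(ba+bc))
ba*bc = 0.043*0.092 = 0.003956
ba+bc = 0.135; 2.303*icorr*(ba+bc) = 2.303*3.51×10^-5*0.135 = 1.0912765×10^-5
Rp = 0.003956 / 1.0912765×10^-5 = 362.5 ohm*cm^2

362.5 ohm*cm^2


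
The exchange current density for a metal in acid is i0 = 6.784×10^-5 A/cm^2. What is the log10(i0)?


i0 = 6.784×10^-5 A/cm^2
log10(i0) = -4.169

-4.169


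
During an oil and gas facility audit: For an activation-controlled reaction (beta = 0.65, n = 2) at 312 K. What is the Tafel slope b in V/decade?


Apply the Tafel slope relation: b = 2.303*R*T/(beta*n*F)
Numerator: 2.303 * 8.314 * 312 = 5973.91
Denominator: 0.65 * 2 * 96485 = 125430.5
b = 5973.91 / 125430.5 = 0.048 V/decade

0.048 V/decade


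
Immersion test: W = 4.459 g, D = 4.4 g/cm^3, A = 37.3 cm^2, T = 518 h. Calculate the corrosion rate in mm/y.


Apply the mm/y weight-loss relation: CR = 87600 * W / (D * A * T)
Numerator: 87600 * 4.459 = 390608.4
Denominator: 4.4 * 37.3 * 518 = 85014.16
CR = 390608.4 / 85014.16 = 4.5946 mm/y

4.5946 mm/y


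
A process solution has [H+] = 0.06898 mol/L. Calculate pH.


pH = −log10[H+]
pH = −log10(0.06898) = 1.16

1.16


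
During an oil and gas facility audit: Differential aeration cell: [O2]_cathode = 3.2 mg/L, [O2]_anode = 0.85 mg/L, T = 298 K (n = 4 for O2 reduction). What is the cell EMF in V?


Apply the Nernst concentration-cell relation: E = (RT/nF)*ln(C_cathode/C_anode)
RT/nF = 8.314*298/(4*96485) = 0.00641958 V
ln(3.2/0.85) = 1.32567
E = 0.00641958 * 1.32567 = 0.00851 V

0.00851 V


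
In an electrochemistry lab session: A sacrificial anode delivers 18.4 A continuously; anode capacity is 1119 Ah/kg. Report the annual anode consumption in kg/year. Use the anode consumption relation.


Annual consumption = current * hours per year / capacity
Rate = 18.4 * 8760 / 1119 = 144.0 kg/year

144.0 kg/year


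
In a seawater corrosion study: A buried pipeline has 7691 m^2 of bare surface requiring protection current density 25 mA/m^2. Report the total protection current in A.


I = area * current density, then convert mA → A (÷1000)
I = 7691 * 25 / 1000 = 192.28 A

192.28 A


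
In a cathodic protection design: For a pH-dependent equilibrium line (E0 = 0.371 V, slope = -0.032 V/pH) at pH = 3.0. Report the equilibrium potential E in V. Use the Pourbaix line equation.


Apply the Pourbaix line equation: E = E0 + slope*pH
E = 0.371 + (-0.032)*3.0 = 0.371 + (-0.096) = 0.275 V
Rounded to 4 decimal places: E = 0.2750 V

0.2750 V


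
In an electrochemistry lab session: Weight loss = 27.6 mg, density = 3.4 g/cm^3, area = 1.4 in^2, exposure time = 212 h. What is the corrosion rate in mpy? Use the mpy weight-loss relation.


Apply the mpy weight-loss relation: CR = 534 * W / (D * A * T)
Numerator: 534 * 27.6 = 14738.4
Denominator: 3.4 * 1.4 * 212 = 1009.12
CR = 14738.4 / 1009.12 = 14.605 mpy

14.605 mpy


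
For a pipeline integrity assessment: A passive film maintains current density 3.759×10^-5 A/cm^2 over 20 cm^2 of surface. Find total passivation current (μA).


I = i_pass * A, then convert A → μA (×10^6)
I = 3.759×10^-5 * 20 * 10^6 = 751.8 μA

751.8 μA


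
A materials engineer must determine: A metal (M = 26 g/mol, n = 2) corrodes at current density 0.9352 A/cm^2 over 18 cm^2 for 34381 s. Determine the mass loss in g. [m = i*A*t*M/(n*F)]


Apply Faraday's law: m = i*A*t*M / (n*F)
Total charge passed Q = i*A*t = 0.9352*18*34381 = 578756.0016 C
m = Q*M/(n*F) = 578756.0016*26/(2*96485) = 77.979 g

77.979 g


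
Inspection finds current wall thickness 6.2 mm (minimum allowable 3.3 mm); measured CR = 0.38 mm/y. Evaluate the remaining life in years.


Apply the remaining-life relation: RL = (t_current − t_min) / CR
RL = (6.2 − 3.3) / 0.38 = 2.9 / 0.38 = 7.6 years

7.6 years


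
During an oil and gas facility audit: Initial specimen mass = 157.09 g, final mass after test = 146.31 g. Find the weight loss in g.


Weight loss = initial − final
WL = 157.09 − 146.31 = 10.78 g

10.78 g


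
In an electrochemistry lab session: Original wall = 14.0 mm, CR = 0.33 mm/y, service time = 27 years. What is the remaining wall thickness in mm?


Remaining wall = original − CR × time
t = 14.0 − 0.33*27 = 14.0 − 8.91 = 5.09 mm

5.09 mm


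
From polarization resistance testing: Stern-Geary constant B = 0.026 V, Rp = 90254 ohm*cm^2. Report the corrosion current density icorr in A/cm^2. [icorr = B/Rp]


Apply the Stern-Geary relation: icorr = B / Rp
icorr = 0.026 / 90254 = 2.881×10^-7 A/cm^2

2.881×10^-7 A/cm^2


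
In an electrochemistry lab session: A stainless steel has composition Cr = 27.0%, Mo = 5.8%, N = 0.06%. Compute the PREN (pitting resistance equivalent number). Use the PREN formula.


Apply the PREN formula: PREN = Cr + 3.3*Mo + 16*N
PREN = 27.0 + 3.3*5.8 + 16*0.06
PREN = 27.0 + 19.14 + 0.96 = 47.1

47.1


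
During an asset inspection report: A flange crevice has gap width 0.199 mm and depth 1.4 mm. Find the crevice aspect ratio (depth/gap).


Aspect ratio = depth / gap
Ratio = 1.4 / 0.199 = 7.0

7.0


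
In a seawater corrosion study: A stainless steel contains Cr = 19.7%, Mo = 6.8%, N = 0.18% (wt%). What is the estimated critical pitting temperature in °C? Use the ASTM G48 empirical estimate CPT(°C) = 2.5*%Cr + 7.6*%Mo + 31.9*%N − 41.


Apply the ASTM G48 empirical CPT estimate: CPT(°C) = 2.5*%Cr + 7.6*%Mo + 31.9*%N − 41
2.5*19.7 = 49.25; 7.6*6.8 = 51.68; 31.9*0.18 = 5.742
CPT = 49.25 + 51.68 + 5.742 − 41 = 65.672 °C
Rounded to 0.1 °C: CPT ≈ 65.7 °C

65.7 °C


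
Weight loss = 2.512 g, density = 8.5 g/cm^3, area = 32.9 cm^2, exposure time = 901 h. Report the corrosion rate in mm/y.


Apply the mm/y weight-loss relation: CR = 87600 * W / (D * A * T)
Numerator: 87600 * 2.512 = 220051.2
Denominator: 8.5 * 32.9 * 901 = 251964.65
CR = 220051.2 / 251964.65 = 0.873342 mm/y

0.873342 mm/y


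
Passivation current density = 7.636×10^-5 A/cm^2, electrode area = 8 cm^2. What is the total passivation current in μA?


I = i_pass * A, then convert A → μA (×10^6)
I = 7.636×10^-5 * 8 * 10^6 = 610.88 μA

610.88 μA


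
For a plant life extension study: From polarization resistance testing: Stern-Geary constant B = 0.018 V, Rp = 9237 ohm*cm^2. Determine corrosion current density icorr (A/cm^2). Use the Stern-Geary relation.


Apply the Stern-Geary relation: icorr = B / Rp
icorr = 0.018 / 9237 = 1.949×10^-6 A/cm^2

1.949×10^-6 A/cm^2


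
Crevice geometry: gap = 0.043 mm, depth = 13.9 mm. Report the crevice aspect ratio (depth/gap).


Aspect ratio = depth / gap
Ratio = 13.9 / 0.043 = 323.3

323.3


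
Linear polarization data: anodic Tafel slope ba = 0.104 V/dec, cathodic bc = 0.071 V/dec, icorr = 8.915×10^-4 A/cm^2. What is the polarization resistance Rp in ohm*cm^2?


Apply the Stern-Geary equation: Rp = ba*bc / (2.303*icorr*(ba+bc))
ba*bc = 0.104*0.071 = 0.007384
ba+bc = 0.175; 2.303*icorr*(ba+bc) = 2.303*8.915×10^-4*0.175 = 3.5929679×10^-4
Rp = 0.007384 / 3.5929679×10^-4 = 20.55 ohm*cm^2

20.55 ohm*cm^2


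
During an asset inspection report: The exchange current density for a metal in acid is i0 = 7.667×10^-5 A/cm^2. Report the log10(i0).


i0 = 7.667×10^-5 A/cm^2
log10(i0) = -4.115

-4.115


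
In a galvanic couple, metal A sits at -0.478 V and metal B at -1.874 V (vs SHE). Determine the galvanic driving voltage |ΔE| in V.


Driving voltage is the absolute potential difference.
|ΔE| = |-0.478 − (-1.874)| = 1.396 V

1.396 V


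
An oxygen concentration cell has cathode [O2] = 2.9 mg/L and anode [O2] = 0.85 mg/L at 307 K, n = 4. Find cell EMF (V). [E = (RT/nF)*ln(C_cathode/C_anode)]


Apply the Nernst concentration-cell relation: E = (RT/nF)*ln(C_cathode/C_anode)
RT/nF = 8.314*307/(4*96485) = 0.00661346 V
ln(2.9/0.85) = 1.22723
E = 0.00661346 * 1.22723 = 0.00812 V

0.00812 V


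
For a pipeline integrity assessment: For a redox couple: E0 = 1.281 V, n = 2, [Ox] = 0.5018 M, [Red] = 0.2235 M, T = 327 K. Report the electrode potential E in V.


Apply the Nernst equation: E = E0 + (RT/nF)*ln([Ox]/[Red])
Step 1: RT/nF = 8.314*327/(2*96485) = 0.0140886 V
Step 2: [Ox]/[Red] = 0.5018/0.2235 = 2.24519
Step 3: ln(2.24519) = 0.80879
Step 4: correction = 0.0140886 * 0.80879 = 0.0114 V
E = 1.281 + 0.0114 = 1.2924 V

1.2924 V


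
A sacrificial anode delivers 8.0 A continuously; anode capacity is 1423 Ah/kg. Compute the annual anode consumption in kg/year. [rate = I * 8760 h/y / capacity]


Annual consumption = current * hours per year / capacity
Rate = 8.0 * 8760 / 1423 = 49.2 kg/year

49.2 kg/year


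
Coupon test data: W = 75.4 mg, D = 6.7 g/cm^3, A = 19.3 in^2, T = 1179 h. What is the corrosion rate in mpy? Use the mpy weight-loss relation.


Apply the mpy weight-loss relation: CR = 534 * W / (D * A * T)
Numerator: 534 * 75.4 = 40263.6
Denominator: 6.7 * 19.3 * 1179 = 152456.49
CR = 40263.6 / 152456.49 = 0.2641 mpy

0.2641 mpy


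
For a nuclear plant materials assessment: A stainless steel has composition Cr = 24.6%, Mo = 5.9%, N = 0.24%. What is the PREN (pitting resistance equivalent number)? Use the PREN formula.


Apply the PREN formula: PREN = Cr + 3.3*Mo + 16*N
PREN = 24.6 + 3.3*5.9 + 16*0.24
PREN = 24.6 + 19.47 + 3.84 = 47.91

47.91


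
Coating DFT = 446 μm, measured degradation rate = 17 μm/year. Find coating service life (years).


Service life = thickness / degradation rate
Life = 446 / 17 = 26.2 years

26.2 years


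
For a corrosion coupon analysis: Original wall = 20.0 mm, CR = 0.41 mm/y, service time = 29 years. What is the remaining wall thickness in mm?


Remaining wall = original − CR × time
t = 20.0 − 0.41*29 = 20.0 − 11.89 = 8.11 mm

8.11 mm


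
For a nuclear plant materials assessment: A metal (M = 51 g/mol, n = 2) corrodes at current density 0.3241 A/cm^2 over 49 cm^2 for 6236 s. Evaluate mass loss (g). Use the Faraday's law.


Apply Faraday's law: m = i*A*t*M / (n*F)
Total charge passed Q = i*A*t = 0.3241*49*6236 = 99033.2924 C
m = Q*M/(n*F) = 99033.2924*51/(2*96485) = 26.1735 g

26.1735 g


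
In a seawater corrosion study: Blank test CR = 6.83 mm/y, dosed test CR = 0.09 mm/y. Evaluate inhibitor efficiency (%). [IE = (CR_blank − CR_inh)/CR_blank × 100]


Apply the inhibitor-efficiency definition: IE = (CR_blank − CR_inh)/CR_blank × 100
IE = (6.83 − 0.09) / 6.83 × 100
IE = 6.74 / 6.83 × 100 = 98.7 %

98.7 %


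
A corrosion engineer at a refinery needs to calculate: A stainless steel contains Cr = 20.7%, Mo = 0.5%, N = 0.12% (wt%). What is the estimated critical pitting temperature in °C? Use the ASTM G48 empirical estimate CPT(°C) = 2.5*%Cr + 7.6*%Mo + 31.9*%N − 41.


Apply the ASTM G48 empirical CPT estimate: CPT(°C) = 2.5*%Cr + 7.6*%Mo + 31.9*%N − 41
2.5*20.7 = 51.75; 7.6*0.5 = 3.8; 31.9*0.12 = 3.828
CPT = 51.75 + 3.8 + 3.828 − 41 = 18.378 °C
Rounded to 0.1 °C: CPT ≈ 18.4 °C

18.4 °C


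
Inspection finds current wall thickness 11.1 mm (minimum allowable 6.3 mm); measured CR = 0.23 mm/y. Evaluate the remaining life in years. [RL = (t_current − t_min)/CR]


Apply the remaining-life relation: RL = (t_current − t_min) / CR
RL = (11.1 − 6.3) / 0.23 = 4.8 / 0.23 = 20.9 years

20.9 years


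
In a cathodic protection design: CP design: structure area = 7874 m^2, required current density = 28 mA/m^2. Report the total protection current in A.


I = area * current density, then convert mA → A (÷1000)
I = 7874 * 28 / 1000 = 220.47 A

220.47 A


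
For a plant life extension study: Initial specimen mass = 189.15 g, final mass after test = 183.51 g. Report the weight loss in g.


Weight loss = initial − final
WL = 189.15 − 183.51 = 5.64 g

5.64 g


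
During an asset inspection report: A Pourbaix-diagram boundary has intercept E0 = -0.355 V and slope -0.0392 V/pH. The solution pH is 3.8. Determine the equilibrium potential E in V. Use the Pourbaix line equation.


Apply the Pourbaix line equation: E = E0 + slope*pH
E = -0.355 + (-0.0392)*3.8 = -0.355 + (-0.14896) = -0.50396 V
Rounded to 4 decimal places: E = -0.5040 V

-0.5040 V


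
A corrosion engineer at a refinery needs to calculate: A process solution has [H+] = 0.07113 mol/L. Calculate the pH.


pH = −log10[H+]
pH = −log10(0.07113) = 1.15

1.15


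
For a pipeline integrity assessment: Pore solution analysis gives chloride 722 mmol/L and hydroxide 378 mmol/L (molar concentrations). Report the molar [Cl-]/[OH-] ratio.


Threshold parameter = [Cl-] / [OH-] (molar basis; both in mmol/L, so units cancel)
Ratio = 722 / 378 = 1.91

1.91


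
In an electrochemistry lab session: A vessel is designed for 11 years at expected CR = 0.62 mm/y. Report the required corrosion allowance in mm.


Corrosion allowance = CR × design life
CA = 0.62 * 11 = 6.82 mm

6.82 mm


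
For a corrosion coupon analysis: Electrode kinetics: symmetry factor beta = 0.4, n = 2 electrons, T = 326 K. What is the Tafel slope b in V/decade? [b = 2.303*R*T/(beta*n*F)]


Apply the Tafel slope relation: b = 2.303*R*T/(beta*n*F)
Numerator: 2.303 * 8.314 * 326 = 6241.97
Denominator: 0.4 * 2 * 96485 = 77188.0
b = 6241.97 / 77188.0 = 0.0809 V/decade

0.0809 V/decade


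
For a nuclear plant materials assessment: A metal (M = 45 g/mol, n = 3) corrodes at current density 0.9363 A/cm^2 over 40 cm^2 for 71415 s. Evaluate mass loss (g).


Apply Faraday's law: m = i*A*t*M / (n*F)
Total charge passed Q = i*A*t = 0.9363*40*71415 = 2674634.58 C
m = Q*M/(n*F) = 2674634.58*45/(3*96485) = 415.811 g

415.811 g


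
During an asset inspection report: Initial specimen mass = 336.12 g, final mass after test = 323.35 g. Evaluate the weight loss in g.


Weight loss = initial − final
WL = 336.12 − 323.35 = 12.77 g

12.77 g


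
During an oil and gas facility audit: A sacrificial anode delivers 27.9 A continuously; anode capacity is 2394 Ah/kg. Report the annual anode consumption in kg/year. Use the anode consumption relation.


Annual consumption = current * hours per year / capacity
Rate = 27.9 * 8760 / 2394 = 102.1 kg/year

102.1 kg/year


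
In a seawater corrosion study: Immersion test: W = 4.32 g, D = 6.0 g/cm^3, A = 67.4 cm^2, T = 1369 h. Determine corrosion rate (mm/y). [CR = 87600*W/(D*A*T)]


Apply the mm/y weight-loss relation: CR = 87600 * W / (D * A * T)
Numerator: 87600 * 4.32 = 378432.0
Denominator: 6.0 * 67.4 * 1369 = 553623.6
CR = 378432.0 / 553623.6 = 0.683555 mm/y

0.683555 mm/y


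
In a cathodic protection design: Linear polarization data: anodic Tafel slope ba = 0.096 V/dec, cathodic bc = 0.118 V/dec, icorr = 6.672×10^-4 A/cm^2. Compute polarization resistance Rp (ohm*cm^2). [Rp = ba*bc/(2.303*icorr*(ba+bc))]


Apply the Stern-Geary equation: Rp = ba*bc / (2.303*icorr*(ba+bc))
ba*bc = 0.096*0.118 = 0.011328
ba+bc = 0.214; 2.303*icorr*(ba+bc) = 2.303*6.672×10^-4*0.214 = 3.2882418×10^-4
Rp = 0.011328 / 3.2882418×10^-4 = 34.5 ohm*cm^2

34.5 ohm*cm^2


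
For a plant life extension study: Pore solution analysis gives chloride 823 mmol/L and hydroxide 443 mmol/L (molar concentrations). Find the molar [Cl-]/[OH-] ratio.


Threshold parameter = [Cl-] / [OH-] (molar basis; both in mmol/L, so units cancel)
Ratio = 823 / 443 = 1.86

1.86


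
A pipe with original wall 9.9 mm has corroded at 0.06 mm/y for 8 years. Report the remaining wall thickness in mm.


Remaining wall = original − CR × time
t = 9.9 − 0.06*8 = 9.9 − 0.48 = 9.42 mm

9.42 mm


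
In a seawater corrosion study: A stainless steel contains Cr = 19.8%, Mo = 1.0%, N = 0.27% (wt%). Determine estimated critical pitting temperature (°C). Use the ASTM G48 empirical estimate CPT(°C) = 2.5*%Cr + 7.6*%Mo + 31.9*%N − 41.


Apply the ASTM G48 empirical CPT estimate: CPT(°C) = 2.5*%Cr + 7.6*%Mo + 31.9*%N − 41
2.5*19.8 = 49.5; 7.6*1.0 = 7.6; 31.9*0.27 = 8.613
CPT = 49.5 + 7.6 + 8.613 − 41 = 24.713 °C
Rounded to 0.1 °C: CPT ≈ 24.7 °C

24.7 °C


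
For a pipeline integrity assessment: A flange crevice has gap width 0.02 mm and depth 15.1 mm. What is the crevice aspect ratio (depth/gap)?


Aspect ratio = depth / gap
Ratio = 15.1 / 0.02 = 755.0

755.0


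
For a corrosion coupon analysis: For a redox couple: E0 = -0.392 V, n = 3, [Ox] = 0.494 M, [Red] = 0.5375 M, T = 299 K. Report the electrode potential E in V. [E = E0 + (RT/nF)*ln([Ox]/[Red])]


Apply the Nernst equation: E = E0 + (RT/nF)*ln([Ox]/[Red])
Step 1: RT/nF = 8.314*299/(3*96485) = 0.00858816 V
Step 2: [Ox]/[Red] = 0.494/0.5375 = 0.91907
Step 3: ln(0.91907) = -0.084393
Step 4: correction = 0.00858816 * -0.084393 = -0.001 V
E = -0.392 + -0.001 = -0.393 V

-0.393 V


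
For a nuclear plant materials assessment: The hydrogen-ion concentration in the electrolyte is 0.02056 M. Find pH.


pH = −log10[H+]
pH = −log10(0.02056) = 1.69

1.69


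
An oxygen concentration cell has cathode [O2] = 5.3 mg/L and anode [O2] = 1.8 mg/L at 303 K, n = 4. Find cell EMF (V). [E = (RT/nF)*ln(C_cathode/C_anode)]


Apply the Nernst concentration-cell relation: E = (RT/nF)*ln(C_cathode/C_anode)
RT/nF = 8.314*303/(4*96485) = 0.00652729 V
ln(5.3/1.8) = 1.07992
E = 0.00652729 * 1.07992 = 0.00705 V

0.00705 V


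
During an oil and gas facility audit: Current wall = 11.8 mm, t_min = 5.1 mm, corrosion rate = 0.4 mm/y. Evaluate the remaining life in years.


Apply the remaining-life relation: RL = (t_current − t_min) / CR
RL = (11.8 − 5.1) / 0.4 = 6.7 / 0.4 = 16.8 years

16.8 years


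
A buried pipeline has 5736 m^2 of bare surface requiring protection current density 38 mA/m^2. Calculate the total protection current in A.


I = area * current density, then convert mA → A (÷1000)
I = 5736 * 38 / 1000 = 217.97 A

217.97 A


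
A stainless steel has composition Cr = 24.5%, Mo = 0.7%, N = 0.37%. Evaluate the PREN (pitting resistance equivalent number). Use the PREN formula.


Apply the PREN formula: PREN = Cr + 3.3*Mo + 16*N
PREN = 24.5 + 3.3*0.7 + 16*0.37
PREN = 24.5 + 2.31 + 5.92 = 32.73

32.73


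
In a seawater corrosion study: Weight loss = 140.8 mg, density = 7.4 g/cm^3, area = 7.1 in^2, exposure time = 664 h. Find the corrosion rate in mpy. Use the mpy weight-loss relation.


Apply the mpy weight-loss relation: CR = 534 * W / (D * A * T)
Numerator: 534 * 140.8 = 75187.2
Denominator: 7.4 * 7.1 * 664 = 34886.56
CR = 75187.2 / 34886.56 = 2.15519 mpy

2.15519 mpy


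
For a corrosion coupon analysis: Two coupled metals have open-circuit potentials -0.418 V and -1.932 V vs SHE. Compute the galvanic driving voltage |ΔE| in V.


Driving voltage is the absolute potential difference.
|ΔE| = |-0.418 − (-1.932)| = 1.514 V

1.514 V


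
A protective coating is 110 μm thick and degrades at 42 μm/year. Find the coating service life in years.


Service life = thickness / degradation rate
Life = 110 / 42 = 2.6 years

2.6 years


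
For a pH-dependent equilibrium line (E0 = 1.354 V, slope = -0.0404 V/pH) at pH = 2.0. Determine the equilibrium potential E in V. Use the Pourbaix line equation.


Apply the Pourbaix line equation: E = E0 + slope*pH
E = 1.354 + (-0.0404)*2.0 = 1.354 + (-0.0808) = 1.2732 V
Rounded to 3 decimal places: E = 1.273 V

1.273 V


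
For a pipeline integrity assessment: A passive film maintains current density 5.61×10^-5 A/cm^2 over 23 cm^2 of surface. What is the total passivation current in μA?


I = i_pass * A, then convert A → μA (×10^6)
I = 5.61×10^-5 * 23 * 10^6 = 1290.3 μA

1290.3 μA


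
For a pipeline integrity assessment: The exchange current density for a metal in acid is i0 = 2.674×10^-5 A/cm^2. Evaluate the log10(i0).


i0 = 2.674×10^-5 A/cm^2
log10(i0) = -4.573

-4.573


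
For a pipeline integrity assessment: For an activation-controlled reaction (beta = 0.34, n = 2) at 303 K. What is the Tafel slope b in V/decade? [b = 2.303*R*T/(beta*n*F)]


Apply the Tafel slope relation: b = 2.303*R*T/(beta*n*F)
Numerator: 2.303 * 8.314 * 303 = 5801.58
Denominator: 0.34 * 2 * 96485 = 65609.8
b = 5801.58 / 65609.8 = 0.088 V/decade

0.088 V/decade


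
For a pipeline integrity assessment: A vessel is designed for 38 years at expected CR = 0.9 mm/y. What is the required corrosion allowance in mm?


Corrosion allowance = CR × design life
CA = 0.9 * 38 = 34.2 mm

34.2 mm


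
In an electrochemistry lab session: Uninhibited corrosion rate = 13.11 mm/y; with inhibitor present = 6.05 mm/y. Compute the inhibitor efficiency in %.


Apply the inhibitor-efficiency definition: IE = (CR_blank − CR_inh)/CR_blank × 100
IE = (13.11 − 6.05) / 13.11 × 100
IE = 7.06 / 13.11 × 100 = 53.9 %

53.9 %


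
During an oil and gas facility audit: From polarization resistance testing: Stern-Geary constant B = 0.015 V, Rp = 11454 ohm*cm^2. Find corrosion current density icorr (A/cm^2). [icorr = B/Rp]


Apply the Stern-Geary relation: icorr = B / Rp
icorr = 0.015 / 11454 = 1.31×10^-6 A/cm^2

1.31×10^-6 A/cm^2


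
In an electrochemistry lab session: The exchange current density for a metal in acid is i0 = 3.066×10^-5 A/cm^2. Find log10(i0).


i0 = 3.066×10^-5 A/cm^2
log10(i0) = -4.513

-4.513


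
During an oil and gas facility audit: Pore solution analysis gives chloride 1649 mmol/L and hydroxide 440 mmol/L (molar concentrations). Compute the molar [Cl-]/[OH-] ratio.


Threshold parameter = [Cl-] / [OH-] (molar basis; both in mmol/L, so units cancel)
Ratio = 1649 / 440 = 3.75

3.75


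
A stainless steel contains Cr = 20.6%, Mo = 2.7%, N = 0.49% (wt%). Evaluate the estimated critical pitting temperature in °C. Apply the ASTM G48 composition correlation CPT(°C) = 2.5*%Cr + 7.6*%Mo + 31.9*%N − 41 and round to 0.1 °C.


Apply the ASTM G48 empirical CPT estimate: CPT(°C) = 2.5*%Cr + 7.6*%Mo + 31.9*%N − 41
2.5*20.6 = 51.5; 7.6*2.7 = 20.52; 31.9*0.49 = 15.631
CPT = 51.5 + 20.52 + 15.631 − 41 = 46.651 °C
Rounded to 0.1 °C: CPT ≈ 46.7 °C

46.7 °C
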